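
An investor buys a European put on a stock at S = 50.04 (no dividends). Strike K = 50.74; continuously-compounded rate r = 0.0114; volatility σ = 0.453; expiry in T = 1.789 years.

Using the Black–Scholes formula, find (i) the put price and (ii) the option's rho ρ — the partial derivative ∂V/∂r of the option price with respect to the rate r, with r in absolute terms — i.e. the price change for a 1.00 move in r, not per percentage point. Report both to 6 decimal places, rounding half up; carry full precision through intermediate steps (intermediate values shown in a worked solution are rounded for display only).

price = 11.713073
ρ = -54.693621

σ√T = 0.453·√1.789 = 0.605903
d₁ = (ln(S/K) + (r+σ²/2)T) / (σ√T) = (ln(50.04/50.74) + (0.0114+0.453²/2)·1.789) / 0.605903 = (-0.013892 + 0.203954) / 0.605903 = 0.313684
d₂ = d₁ − σ√T = 0.313684 − 0.605903 = -0.292219
e^{−rT} = e^{−0.0114·1.789} = 0.979812
N(−d₁) = 0.376881,  N(−d₂) = 0.614941
Put price V = K·e^{−rT}·N(−d₂) − S·N(−d₁) = 30.572175 − 18.859102 = 11.713073
ρ = −K·T·e^{−rT}·N(−d₂) = -54.693621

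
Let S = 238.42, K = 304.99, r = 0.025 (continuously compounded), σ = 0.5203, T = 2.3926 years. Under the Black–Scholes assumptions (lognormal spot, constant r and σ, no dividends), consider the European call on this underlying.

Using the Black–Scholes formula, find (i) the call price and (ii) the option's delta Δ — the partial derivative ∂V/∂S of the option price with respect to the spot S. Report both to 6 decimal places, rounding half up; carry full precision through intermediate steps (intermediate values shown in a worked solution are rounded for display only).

price = 59.810544
Δ = 0.567791

σ√T = 0.5203·√2.3926 = 0.804802
d₁ = (ln(S/K) + (r+σ²/2)T) / (σ√T) = (ln(238.42/304.99) + (0.025+0.5203²/2)·2.3926) / 0.804802 = (-0.246245 + 0.383668) / 0.804802 = 0.170754
d₂ = d₁ − σ√T = 0.170754 − 0.804802 = -0.634048
e^{−rT} = e^{−0.025·2.3926} = 0.941939
N(d₁) = 0.567791,  N(d₂) = 0.263025
Call price V = S·N(d₁) − K·e^{−rT}·N(d₂) = 135.372779 − 75.562235 = 59.810544
Δ = N(d₁) = 0.567791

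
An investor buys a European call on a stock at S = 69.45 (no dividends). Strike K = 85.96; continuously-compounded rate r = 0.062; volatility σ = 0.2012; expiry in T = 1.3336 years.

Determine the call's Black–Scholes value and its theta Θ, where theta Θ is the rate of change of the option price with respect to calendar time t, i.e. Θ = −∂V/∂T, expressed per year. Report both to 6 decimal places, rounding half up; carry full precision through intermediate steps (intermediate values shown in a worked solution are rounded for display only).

σ√T = 0.2012·√1.3336 = 0.232349
d₁ = (ln(S/K) + (r+σ²/2)T) / (σ√T) = (ln(69.45/85.96) + (0.062+0.2012²/2)·1.3336) / 0.232349 = (-0.213275 + 0.109676) / 0.232349 = -0.445876
d₂ = d₁ − σ√T = -0.445876 − 0.232349 = -0.678225
e^{−rT} = e^{−0.062·1.3336} = 0.920643
N(d₁) = 0.327843,  N(d₂) = 0.248815
Call price V = S·N(d₁) − K·e^{−rT}·N(d₂) = 22.768731 − 19.690802 = 3.077928
φ(d₁) = (1/√(2π))·e^{−d₁²/2} = 0.361194
Θ = −S·φ(d₁)·σ/(2√T) − r·K·e^{−rT}·N(d₂) = −2.185232 − 1.220830 = -3.406062

price = 3.077928
Θ = -3.406062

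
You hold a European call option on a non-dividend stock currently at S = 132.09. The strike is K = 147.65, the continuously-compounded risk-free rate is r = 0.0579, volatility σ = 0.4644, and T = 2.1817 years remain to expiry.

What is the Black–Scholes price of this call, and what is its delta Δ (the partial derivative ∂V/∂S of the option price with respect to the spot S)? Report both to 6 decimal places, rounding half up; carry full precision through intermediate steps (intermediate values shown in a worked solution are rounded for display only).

σ√T = 0.4644·√2.1817 = 0.685946
d₁ = (ln(S/K) + (r+σ²/2)T) / (σ√T) = (ln(132.09/147.65) + (0.0579+0.4644²/2)·2.1817) / 0.685946 = (-0.111361 + 0.361581) / 0.685946 = 0.364781
d₂ = d₁ − σ√T = 0.364781 − 0.685946 = -0.321165
e^{−rT} = e^{−0.0579·2.1817} = 0.881332
N(d₁) = 0.642363,  N(d₂) = 0.374043
Call price V = S·N(d₁) − K·e^{−rT}·N(d₂) = 84.849678 − 48.673722 = 36.175956
Δ = N(d₁) = 0.642363

price = 36.175956
Δ = 0.642363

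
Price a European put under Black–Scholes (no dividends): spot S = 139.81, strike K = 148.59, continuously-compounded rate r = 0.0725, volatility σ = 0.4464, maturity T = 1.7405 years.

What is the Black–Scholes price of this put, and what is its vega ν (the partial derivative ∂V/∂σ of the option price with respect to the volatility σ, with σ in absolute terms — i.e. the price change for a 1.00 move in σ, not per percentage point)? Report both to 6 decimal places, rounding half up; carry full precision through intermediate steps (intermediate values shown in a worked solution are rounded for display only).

σ√T = 0.4464·√1.7405 = 0.588927
d₁ = (ln(S/K) + (r+σ²/2)T) / (σ√T) = (ln(139.81/148.59) + (0.0725+0.4464²/2)·1.7405) / 0.588927 = (-0.060906 + 0.299604) / 0.588927 = 0.405309
d₂ = d₁ − σ√T = 0.405309 − 0.588927 = -0.183618
e^{−rT} = e^{−0.0725·1.7405} = 0.881451
N(−d₁) = 0.342625,  N(−d₂) = 0.572843
Put price V = K·e^{−rT}·N(−d₂) − S·N(−d₁) = 75.028026 − 47.902446 = 27.125580
φ(d₁) = (1/√(2π))·e^{−d₁²/2} = 0.367484
ν = S·φ(d₁)·√T = 67.781852

price = 27.125580
ν = 67.781852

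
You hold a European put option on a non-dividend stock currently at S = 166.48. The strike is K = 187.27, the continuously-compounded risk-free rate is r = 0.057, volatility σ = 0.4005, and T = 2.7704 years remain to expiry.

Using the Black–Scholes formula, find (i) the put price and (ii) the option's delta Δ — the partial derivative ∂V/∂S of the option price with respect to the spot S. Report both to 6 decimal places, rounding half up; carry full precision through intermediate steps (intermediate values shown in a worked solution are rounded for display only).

price = 39.402257
Δ = -0.346914

σ√T = 0.4005·√2.7704 = 0.666613
d₁ = (ln(S/K) + (r+σ²/2)T) / (σ√T) = (ln(166.48/187.27) + (0.057+0.4005²/2)·2.7704) / 0.666613 = (-0.117676 + 0.380099) / 0.666613 = 0.393666
d₂ = d₁ − σ√T = 0.393666 − 0.666613 = -0.272947
e^{−rT} = e^{−0.057·2.7704} = 0.853924
N(−d₁) = 0.346914,  N(−d₂) = 0.607553
Put price V = K·e^{−rT}·N(−d₂) − S·N(−d₁) = 97.156459 − 57.754202 = 39.402257
Δ = −N(−d₁) = -0.346914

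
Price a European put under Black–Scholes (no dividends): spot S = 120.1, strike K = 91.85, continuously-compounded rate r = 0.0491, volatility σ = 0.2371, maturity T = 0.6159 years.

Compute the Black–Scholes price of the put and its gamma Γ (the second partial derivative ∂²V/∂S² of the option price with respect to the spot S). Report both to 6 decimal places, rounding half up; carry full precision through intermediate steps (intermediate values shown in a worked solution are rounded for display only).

σ√T = 0.2371·√0.6159 = 0.186074
d₁ = (ln(S/K) + (r+σ²/2)T) / (σ√T) = (ln(120.1/91.85) + (0.0491+0.2371²/2)·0.6159) / 0.186074 = (0.268168 + 0.047553) / 0.186074 = 1.696743
d₂ = d₁ − σ√T = 1.696743 − 0.186074 = 1.510669
e^{−rT} = e^{−0.0491·0.6159} = 0.970212
N(−d₁) = 0.044873,  N(−d₂) = 0.065436
Put price V = K·e^{−rT}·N(−d₂) − S·N(−d₁) = 5.831303 − 5.389203 = 0.442099
φ(d₁) = (1/√(2π))·e^{−d₁²/2} = 0.094571
Γ = φ(d₁) / (S·σ·√T) = 0.004232

price = 0.442099
Γ = 0.004232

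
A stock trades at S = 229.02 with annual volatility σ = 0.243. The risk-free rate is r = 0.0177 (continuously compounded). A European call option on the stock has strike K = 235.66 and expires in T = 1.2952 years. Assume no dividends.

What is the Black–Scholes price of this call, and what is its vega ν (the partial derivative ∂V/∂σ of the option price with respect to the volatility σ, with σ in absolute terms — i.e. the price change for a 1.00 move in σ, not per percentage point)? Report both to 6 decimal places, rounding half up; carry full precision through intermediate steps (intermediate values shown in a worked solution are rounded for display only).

price = 24.614178
ν = 103.261238

σ√T = 0.243·√1.2952 = 0.276551
d₁ = (ln(S/K) + (r+σ²/2)T) / (σ√T) = (ln(229.02/235.66) + (0.0177+0.243²/2)·1.2952) / 0.276551 = (-0.028581 + 0.061165) / 0.276551 = 0.117824
d₂ = d₁ − σ√T = 0.117824 − 0.276551 = -0.158726
e^{−rT} = e^{−0.0177·1.2952} = 0.977336
N(d₁) = 0.546897,  N(d₂) = 0.436942
Call price V = S·N(d₁) − K·e^{−rT}·N(d₂) = 125.250261 − 100.636084 = 24.614178
φ(d₁) = (1/√(2π))·e^{−d₁²/2} = 0.396183
ν = S·φ(d₁)·√T = 103.261238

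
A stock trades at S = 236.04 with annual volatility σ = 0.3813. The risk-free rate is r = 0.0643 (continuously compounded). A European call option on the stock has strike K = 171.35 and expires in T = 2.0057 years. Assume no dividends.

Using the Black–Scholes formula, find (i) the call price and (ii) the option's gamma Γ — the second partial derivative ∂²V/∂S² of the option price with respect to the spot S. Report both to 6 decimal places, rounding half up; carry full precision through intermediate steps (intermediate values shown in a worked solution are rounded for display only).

price = 96.739148
Γ = 0.001705

σ√T = 0.3813·√2.0057 = 0.540008
d₁ = (ln(S/K) + (r+σ²/2)T) / (σ√T) = (ln(236.04/171.35) + (0.0643+0.3813²/2)·2.0057) / 0.540008 = (0.320293 + 0.274771) / 0.540008 = 1.101954
d₂ = d₁ − σ√T = 1.101954 − 0.540008 = 0.561947
e^{−rT} = e^{−0.0643·2.0057} = 0.879003
N(d₁) = 0.864759,  N(d₂) = 0.712924
Call price V = S·N(d₁) − K·e^{−rT}·N(d₂) = 204.117769 − 107.378621 = 96.739148
φ(d₁) = (1/√(2π))·e^{−d₁²/2} = 0.217384
Γ = φ(d₁) / (S·σ·√T) = 0.001705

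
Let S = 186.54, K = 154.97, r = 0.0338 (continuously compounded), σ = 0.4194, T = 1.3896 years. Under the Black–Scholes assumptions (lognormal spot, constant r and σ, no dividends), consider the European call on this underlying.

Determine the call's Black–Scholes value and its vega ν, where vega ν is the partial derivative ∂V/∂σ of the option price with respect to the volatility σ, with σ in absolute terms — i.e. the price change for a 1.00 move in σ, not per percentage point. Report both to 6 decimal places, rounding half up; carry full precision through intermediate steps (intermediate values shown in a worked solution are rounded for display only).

σ√T = 0.4194·√1.3896 = 0.494394
d₁ = (ln(S/K) + (r+σ²/2)T) / (σ√T) = (ln(186.54/154.97) + (0.0338+0.4194²/2)·1.3896) / 0.494394 = (0.185414 + 0.169181) / 0.494394 = 0.717232
d₂ = d₁ − σ√T = 0.717232 − 0.494394 = 0.222838
e^{−rT} = e^{−0.0338·1.3896} = 0.954117
N(d₁) = 0.763385,  N(d₂) = 0.588169
Call price V = S·N(d₁) − K·e^{−rT}·N(d₂) = 142.401761 − 86.966457 = 55.435303
φ(d₁) = (1/√(2π))·e^{−d₁²/2} = 0.308464
ν = S·φ(d₁)·√T = 67.829968

price = 55.435303
ν = 67.829968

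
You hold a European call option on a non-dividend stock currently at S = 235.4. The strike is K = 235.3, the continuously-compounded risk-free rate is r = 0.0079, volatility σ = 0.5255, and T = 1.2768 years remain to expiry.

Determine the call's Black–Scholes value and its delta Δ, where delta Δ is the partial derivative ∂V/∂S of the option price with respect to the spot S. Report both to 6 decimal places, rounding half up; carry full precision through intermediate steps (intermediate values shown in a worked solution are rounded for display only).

price = 55.906804
Δ = 0.623467

σ√T = 0.5255·√1.2768 = 0.593792
d₁ = (ln(S/K) + (r+σ²/2)T) / (σ√T) = (ln(235.4/235.3) + (0.0079+0.5255²/2)·1.2768) / 0.593792 = (0.000425 + 0.186381) / 0.593792 = 0.314598
d₂ = d₁ − σ√T = 0.314598 − 0.593792 = -0.279193
e^{−rT} = e^{−0.0079·1.2768} = 0.989964
N(d₁) = 0.623467,  N(d₂) = 0.390048
Call price V = S·N(d₁) − K·e^{−rT}·N(d₂) = 146.764063 − 90.857259 = 55.906804
Δ = N(d₁) = 0.623467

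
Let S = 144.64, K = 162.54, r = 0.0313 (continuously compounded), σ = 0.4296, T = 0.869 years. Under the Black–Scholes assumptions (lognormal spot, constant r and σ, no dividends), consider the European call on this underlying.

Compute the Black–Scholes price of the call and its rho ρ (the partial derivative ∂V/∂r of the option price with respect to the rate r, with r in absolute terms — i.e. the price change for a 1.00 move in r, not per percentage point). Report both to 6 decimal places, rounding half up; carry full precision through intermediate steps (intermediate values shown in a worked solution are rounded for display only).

price = 17.848945
ρ = 46.172627

σ√T = 0.4296·√0.869 = 0.400474
d₁ = (ln(S/K) + (r+σ²/2)T) / (σ√T) = (ln(144.64/162.54) + (0.0313+0.4296²/2)·0.869) / 0.400474 = (-0.116676 + 0.107389) / 0.400474 = -0.023190
d₂ = d₁ − σ√T = -0.023190 − 0.400474 = -0.423664
e^{−rT} = e^{−0.0313·0.869} = 0.973167
N(d₁) = 0.490749,  N(d₂) = 0.335906
Call price V = S·N(d₁) − K·e^{−rT}·N(d₂) = 70.982003 − 53.133058 = 17.848945
ρ = K·T·e^{−rT}·N(d₂) = 46.172627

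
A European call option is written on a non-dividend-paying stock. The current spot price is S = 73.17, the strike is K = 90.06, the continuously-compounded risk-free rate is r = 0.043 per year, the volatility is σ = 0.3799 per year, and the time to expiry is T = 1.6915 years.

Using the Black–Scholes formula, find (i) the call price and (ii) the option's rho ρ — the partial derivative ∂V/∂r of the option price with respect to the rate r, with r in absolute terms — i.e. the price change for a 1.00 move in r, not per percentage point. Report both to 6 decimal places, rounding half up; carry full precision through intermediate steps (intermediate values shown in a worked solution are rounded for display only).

price = 10.577831
ρ = 42.702725

σ√T = 0.3799·√1.6915 = 0.494089
d₁ = (ln(S/K) + (r+σ²/2)T) / (σ√T) = (ln(73.17/90.06) + (0.043+0.3799²/2)·1.6915) / 0.494089 = (-0.207691 + 0.194797) / 0.494089 = -0.026097
d₂ = d₁ − σ√T = -0.026097 − 0.494089 = -0.520186
e^{−rT} = e^{−0.043·1.6915} = 0.929848
N(d₁) = 0.489590,  N(d₂) = 0.301467
Call price V = S·N(d₁) − K·e^{−rT}·N(d₂) = 35.823309 − 25.245478 = 10.577831
ρ = K·T·e^{−rT}·N(d₂) = 42.702725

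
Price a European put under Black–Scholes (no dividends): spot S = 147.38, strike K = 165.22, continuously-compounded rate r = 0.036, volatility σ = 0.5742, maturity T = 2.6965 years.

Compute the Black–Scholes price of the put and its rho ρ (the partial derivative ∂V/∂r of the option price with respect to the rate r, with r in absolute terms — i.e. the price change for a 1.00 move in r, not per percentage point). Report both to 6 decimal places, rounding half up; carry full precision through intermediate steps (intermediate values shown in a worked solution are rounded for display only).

price = 55.200956
ρ = -278.085689

σ√T = 0.5742·√2.6965 = 0.942895
d₁ = (ln(S/K) + (r+σ²/2)T) / (σ√T) = (ln(147.38/165.22) + (0.036+0.5742²/2)·2.6965) / 0.942895 = (-0.114264 + 0.541600) / 0.942895 = 0.453217
d₂ = d₁ − σ√T = 0.453217 − 0.942895 = -0.489678
e^{−rT} = e^{−0.036·2.6965} = 0.907489
N(−d₁) = 0.325196,  N(−d₂) = 0.687819
Put price V = K·e^{−rT}·N(−d₂) − S·N(−d₁) = 103.128385 − 47.927429 = 55.200956
ρ = −K·T·e^{−rT}·N(−d₂) = -278.085689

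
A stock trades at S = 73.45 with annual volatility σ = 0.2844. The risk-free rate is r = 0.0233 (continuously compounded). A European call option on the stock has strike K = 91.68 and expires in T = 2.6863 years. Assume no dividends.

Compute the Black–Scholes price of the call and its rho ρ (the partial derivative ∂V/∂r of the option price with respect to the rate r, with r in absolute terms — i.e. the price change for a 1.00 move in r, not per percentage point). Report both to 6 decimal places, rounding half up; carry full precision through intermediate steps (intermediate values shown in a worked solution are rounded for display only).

price = 9.200388
ρ = 65.433167

σ√T = 0.2844·√2.6863 = 0.466130
d₁ = (ln(S/K) + (r+σ²/2)T) / (σ√T) = (ln(73.45/91.68) + (0.0233+0.2844²/2)·2.6863) / 0.466130 = (-0.221699 + 0.171229) / 0.466130 = -0.108275
d₂ = d₁ − σ√T = -0.108275 − 0.466130 = -0.574405
e^{−rT} = e^{−0.0233·2.6863} = 0.939328
N(d₁) = 0.456889,  N(d₂) = 0.282847
Call price V = S·N(d₁) − K·e^{−rT}·N(d₂) = 33.558489 − 24.358101 = 9.200388
ρ = K·T·e^{−rT}·N(d₂) = 65.433167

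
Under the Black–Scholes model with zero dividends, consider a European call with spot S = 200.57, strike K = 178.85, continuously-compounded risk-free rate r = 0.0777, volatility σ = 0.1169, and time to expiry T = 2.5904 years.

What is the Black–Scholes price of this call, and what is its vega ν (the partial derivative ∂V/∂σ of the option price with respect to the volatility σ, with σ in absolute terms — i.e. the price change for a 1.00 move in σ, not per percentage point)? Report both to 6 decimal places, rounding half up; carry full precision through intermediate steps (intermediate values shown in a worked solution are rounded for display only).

σ√T = 0.1169·√2.5904 = 0.188147
d₁ = (ln(S/K) + (r+σ²/2)T) / (σ√T) = (ln(200.57/178.85) + (0.0777+0.1169²/2)·2.5904) / 0.188147 = (0.114616 + 0.218974) / 0.188147 = 1.773024
d₂ = d₁ − σ√T = 1.773024 − 0.188147 = 1.584877
e^{−rT} = e^{−0.0777·2.5904} = 0.817688
N(d₁) = 0.961888,  N(d₂) = 0.943503
Call price V = S·N(d₁) − K·e^{−rT}·N(d₂) = 192.925803 − 137.981203 = 54.944600
φ(d₁) = (1/√(2π))·e^{−d₁²/2} = 0.082848
ν = S·φ(d₁)·√T = 26.744368

price = 54.944600
ν = 26.744368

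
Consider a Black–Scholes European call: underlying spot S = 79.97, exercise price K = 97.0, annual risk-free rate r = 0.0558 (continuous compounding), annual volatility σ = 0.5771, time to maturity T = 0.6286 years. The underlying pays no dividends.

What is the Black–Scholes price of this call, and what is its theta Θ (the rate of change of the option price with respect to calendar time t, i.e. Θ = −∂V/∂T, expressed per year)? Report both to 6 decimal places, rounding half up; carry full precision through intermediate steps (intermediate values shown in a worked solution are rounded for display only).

price = 9.774902
Θ = -13.011287

σ√T = 0.5771·√0.6286 = 0.457550
d₁ = (ln(S/K) + (r+σ²/2)T) / (σ√T) = (ln(79.97/97.0) + (0.0558+0.5771²/2)·0.6286) / 0.457550 = (-0.193059 + 0.139752) / 0.457550 = -0.116507
d₂ = d₁ − σ√T = -0.116507 − 0.457550 = -0.574057
e^{−rT} = e^{−0.0558·0.6286} = 0.965532
N(d₁) = 0.453625,  N(d₂) = 0.282965
Call price V = S·N(d₁) − K·e^{−rT}·N(d₂) = 36.276425 − 26.501523 = 9.774902
φ(d₁) = (1/√(2π))·e^{−d₁²/2} = 0.396244
Θ = −S·φ(d₁)·σ/(2√T) − r·K·e^{−rT}·N(d₂) = −11.532502 − 1.478785 = -13.011287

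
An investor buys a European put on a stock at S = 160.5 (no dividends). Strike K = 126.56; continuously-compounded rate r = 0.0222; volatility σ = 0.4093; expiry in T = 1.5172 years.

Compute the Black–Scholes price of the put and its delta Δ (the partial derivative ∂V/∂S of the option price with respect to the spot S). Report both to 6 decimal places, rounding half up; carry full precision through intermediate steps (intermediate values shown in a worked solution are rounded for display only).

price = 12.947837
Δ = -0.214727

σ√T = 0.4093·√1.5172 = 0.504154
d₁ = (ln(S/K) + (r+σ²/2)T) / (σ√T) = (ln(160.5/126.56) + (0.0222+0.4093²/2)·1.5172) / 0.504154 = (0.237577 + 0.160767) / 0.504154 = 0.790125
d₂ = d₁ − σ√T = 0.790125 − 0.504154 = 0.285972
e^{−rT} = e^{−0.0222·1.5172} = 0.966879
N(−d₁) = 0.214727,  N(−d₂) = 0.387450
Put price V = K·e^{−rT}·N(−d₂) − S·N(−d₁) = 47.411560 − 34.463723 = 12.947837
Δ = −N(−d₁) = -0.214727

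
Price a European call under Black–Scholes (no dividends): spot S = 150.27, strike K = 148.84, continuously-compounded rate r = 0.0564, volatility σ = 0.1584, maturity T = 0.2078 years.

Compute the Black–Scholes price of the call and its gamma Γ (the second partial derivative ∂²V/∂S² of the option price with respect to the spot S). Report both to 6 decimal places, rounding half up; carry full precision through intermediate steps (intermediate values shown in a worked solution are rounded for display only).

σ√T = 0.1584·√0.2078 = 0.072207
d₁ = (ln(S/K) + (r+σ²/2)T) / (σ√T) = (ln(150.27/148.84) + (0.0564+0.1584²/2)·0.2078) / 0.072207 = (0.009562 + 0.014327) / 0.072207 = 0.330836
d₂ = d₁ − σ√T = 0.330836 − 0.072207 = 0.258629
e^{−rT} = e^{−0.0564·0.2078} = 0.988348
N(d₁) = 0.629616,  N(d₂) = 0.602039
Call price V = S·N(d₁) − K·e^{−rT}·N(d₂) = 94.612370 − 88.563472 = 6.048897
φ(d₁) = (1/√(2π))·e^{−d₁²/2} = 0.377696
Γ = φ(d₁) / (S·σ·√T) = 0.034809

price = 6.048897
Γ = 0.034809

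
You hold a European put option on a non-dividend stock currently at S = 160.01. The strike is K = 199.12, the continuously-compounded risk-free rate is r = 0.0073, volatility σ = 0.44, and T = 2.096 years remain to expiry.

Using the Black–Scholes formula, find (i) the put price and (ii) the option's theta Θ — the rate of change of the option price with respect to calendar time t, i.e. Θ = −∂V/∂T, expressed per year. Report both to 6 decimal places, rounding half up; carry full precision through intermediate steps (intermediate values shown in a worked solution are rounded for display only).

price = 64.702816
Θ = -8.643560

σ√T = 0.44·√2.096 = 0.637013
d₁ = (ln(S/K) + (r+σ²/2)T) / (σ√T) = (ln(160.01/199.12) + (0.0073+0.44²/2)·2.096) / 0.637013 = (-0.218671 + 0.218194) / 0.637013 = -0.000750
d₂ = d₁ − σ√T = -0.000750 − 0.637013 = -0.637763
e^{−rT} = e^{−0.0073·2.096} = 0.984816
N(−d₁) = 0.500299,  N(−d₂) = 0.738186
Put price V = K·e^{−rT}·N(−d₂) − S·N(−d₁) = 144.755691 − 80.052875 = 64.702816
φ(d₁) = (1/√(2π))·e^{−d₁²/2} = 0.398942
Θ = −S·φ(d₁)·σ/(2√T) + r·K·e^{−rT}·N(−d₂) = −9.700276 + 1.056717 = -8.643560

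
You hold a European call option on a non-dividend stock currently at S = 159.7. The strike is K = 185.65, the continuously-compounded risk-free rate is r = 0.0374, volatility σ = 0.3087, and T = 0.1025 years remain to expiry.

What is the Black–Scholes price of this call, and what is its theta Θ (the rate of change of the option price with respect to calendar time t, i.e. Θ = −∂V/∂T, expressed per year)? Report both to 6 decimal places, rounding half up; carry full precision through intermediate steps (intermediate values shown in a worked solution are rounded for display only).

σ√T = 0.3087·√0.1025 = 0.098832
d₁ = (ln(S/K) + (r+σ²/2)T) / (σ√T) = (ln(159.7/185.65) + (0.0374+0.3087²/2)·0.1025) / 0.098832 = (-0.150566 + 0.008717) / 0.098832 = -1.435248
d₂ = d₁ − σ√T = -1.435248 − 0.098832 = -1.534080
e^{−rT} = e^{−0.0374·0.1025} = 0.996174
N(d₁) = 0.075608,  N(d₂) = 0.062505
Call price V = S·N(d₁) − K·e^{−rT}·N(d₂) = 12.074639 − 11.559653 = 0.514986
φ(d₁) = (1/√(2π))·e^{−d₁²/2} = 0.142430
Θ = −S·φ(d₁)·σ/(2√T) − r·K·e^{−rT}·N(d₂) = −10.966051 − 0.432331 = -11.398382

price = 0.514986
Θ = -11.398382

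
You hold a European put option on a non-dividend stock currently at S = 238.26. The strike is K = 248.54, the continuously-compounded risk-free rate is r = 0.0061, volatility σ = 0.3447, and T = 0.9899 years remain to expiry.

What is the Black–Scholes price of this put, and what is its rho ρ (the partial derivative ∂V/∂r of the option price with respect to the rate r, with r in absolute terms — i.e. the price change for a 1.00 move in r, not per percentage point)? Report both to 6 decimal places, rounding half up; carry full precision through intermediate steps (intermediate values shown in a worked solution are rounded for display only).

σ√T = 0.3447·√0.9899 = 0.342955
d₁ = (ln(S/K) + (r+σ²/2)T) / (σ√T) = (ln(238.26/248.54) + (0.0061+0.3447²/2)·0.9899) / 0.342955 = (-0.042241 + 0.064847) / 0.342955 = 0.065916
d₂ = d₁ − σ√T = 0.065916 − 0.342955 = -0.277039
e^{−rT} = e^{−0.0061·0.9899} = 0.993980
N(−d₁) = 0.473722,  N(−d₂) = 0.609125
Put price V = K·e^{−rT}·N(−d₂) − S·N(−d₁) = 150.480510 − 112.869113 = 37.611397
ρ = −K·T·e^{−rT}·N(−d₂) = -148.960657

price = 37.611397
ρ = -148.960657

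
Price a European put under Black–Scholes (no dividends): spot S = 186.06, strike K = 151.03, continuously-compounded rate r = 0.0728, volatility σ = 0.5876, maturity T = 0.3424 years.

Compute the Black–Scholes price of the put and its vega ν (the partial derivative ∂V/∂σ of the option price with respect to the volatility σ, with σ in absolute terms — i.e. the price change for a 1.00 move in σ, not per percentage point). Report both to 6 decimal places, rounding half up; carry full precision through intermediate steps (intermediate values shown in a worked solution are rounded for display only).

price = 8.354852
ν = 30.237377

σ√T = 0.5876·√0.3424 = 0.343834
d₁ = (ln(S/K) + (r+σ²/2)T) / (σ√T) = (ln(186.06/151.03) + (0.0728+0.5876²/2)·0.3424) / 0.343834 = (0.208591 + 0.084038) / 0.343834 = 0.851075
d₂ = d₁ − σ√T = 0.851075 − 0.343834 = 0.507241
e^{−rT} = e^{−0.0728·0.3424} = 0.975381
N(−d₁) = 0.197364,  N(−d₂) = 0.305993
Put price V = K·e^{−rT}·N(−d₂) − S·N(−d₁) = 45.076387 − 36.721535 = 8.354852
φ(d₁) = (1/√(2π))·e^{−d₁²/2} = 0.277731
ν = S·φ(d₁)·√T = 30.237377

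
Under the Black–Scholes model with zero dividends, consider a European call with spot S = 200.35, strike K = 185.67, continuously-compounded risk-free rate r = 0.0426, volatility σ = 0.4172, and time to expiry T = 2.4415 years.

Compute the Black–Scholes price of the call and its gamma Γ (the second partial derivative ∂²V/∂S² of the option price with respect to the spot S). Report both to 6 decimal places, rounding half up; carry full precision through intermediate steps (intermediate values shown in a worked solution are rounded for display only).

price = 65.201087
Γ = 0.002548

σ√T = 0.4172·√2.4415 = 0.651888
d₁ = (ln(S/K) + (r+σ²/2)T) / (σ√T) = (ln(200.35/185.67) + (0.0426+0.4172²/2)·2.4415) / 0.651888 = (0.076095 + 0.316487) / 0.651888 = 0.602223
d₂ = d₁ − σ√T = 0.602223 − 0.651888 = -0.049665
e^{−rT} = e^{−0.0426·2.4415} = 0.901218
N(d₁) = 0.726487,  N(d₂) = 0.480195
Call price V = S·N(d₁) − K·e^{−rT}·N(d₂) = 145.551684 − 80.350597 = 65.201087
φ(d₁) = (1/√(2π))·e^{−d₁²/2} = 0.332780
Γ = φ(d₁) / (S·σ·√T) = 0.002548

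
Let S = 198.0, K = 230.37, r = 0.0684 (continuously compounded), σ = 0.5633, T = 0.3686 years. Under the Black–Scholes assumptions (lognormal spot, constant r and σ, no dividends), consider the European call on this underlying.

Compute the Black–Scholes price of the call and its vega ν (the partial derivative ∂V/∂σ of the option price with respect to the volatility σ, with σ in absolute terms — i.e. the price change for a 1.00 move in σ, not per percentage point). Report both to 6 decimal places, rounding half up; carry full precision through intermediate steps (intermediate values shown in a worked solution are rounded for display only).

price = 17.283952
ν = 47.025842

σ√T = 0.5633·√0.3686 = 0.341993
d₁ = (ln(S/K) + (r+σ²/2)T) / (σ√T) = (ln(198.0/230.37) + (0.0684+0.5633²/2)·0.3686) / 0.341993 = (-0.151420 + 0.083692) / 0.341993 = -0.198038
d₂ = d₁ − σ√T = -0.198038 − 0.341993 = -0.540032
e^{−rT} = e^{−0.0684·0.3686} = 0.975103
N(d₁) = 0.421508,  N(d₂) = 0.294588
Call price V = S·N(d₁) − K·e^{−rT}·N(d₂) = 83.458486 − 66.174534 = 17.283952
φ(d₁) = (1/√(2π))·e^{−d₁²/2} = 0.391195
ν = S·φ(d₁)·√T = 47.025842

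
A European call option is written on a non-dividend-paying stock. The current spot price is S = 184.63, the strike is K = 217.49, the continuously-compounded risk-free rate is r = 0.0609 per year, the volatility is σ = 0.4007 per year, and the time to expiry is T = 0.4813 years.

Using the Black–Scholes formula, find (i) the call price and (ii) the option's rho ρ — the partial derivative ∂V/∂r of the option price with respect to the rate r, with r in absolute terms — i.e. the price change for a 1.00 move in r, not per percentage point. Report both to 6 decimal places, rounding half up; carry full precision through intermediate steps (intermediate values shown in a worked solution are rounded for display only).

price = 11.081003
ρ = 27.112555

σ√T = 0.4007·√0.4813 = 0.277989
d₁ = (ln(S/K) + (r+σ²/2)T) / (σ√T) = (ln(184.63/217.49) + (0.0609+0.4007²/2)·0.4813) / 0.277989 = (-0.163799 + 0.067950) / 0.277989 = -0.344794
d₂ = d₁ − σ√T = -0.344794 − 0.277989 = -0.622783
e^{−rT} = e^{−0.0609·0.4813} = 0.971114
N(d₁) = 0.365124,  N(d₂) = 0.266713
Call price V = S·N(d₁) − K·e^{−rT}·N(d₂) = 67.412926 − 56.331923 = 11.081003
ρ = K·T·e^{−rT}·N(d₂) = 27.112555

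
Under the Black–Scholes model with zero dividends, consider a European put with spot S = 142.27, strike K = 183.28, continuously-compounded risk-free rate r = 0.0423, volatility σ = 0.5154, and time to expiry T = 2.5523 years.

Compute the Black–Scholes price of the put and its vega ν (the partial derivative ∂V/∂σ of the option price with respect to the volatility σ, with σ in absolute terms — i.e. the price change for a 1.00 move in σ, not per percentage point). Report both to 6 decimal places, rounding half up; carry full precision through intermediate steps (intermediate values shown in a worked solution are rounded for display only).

price = 60.845385
ν = 88.201600

σ√T = 0.5154·√2.5523 = 0.823399
d₁ = (ln(S/K) + (r+σ²/2)T) / (σ√T) = (ln(142.27/183.28) + (0.0423+0.5154²/2)·2.5523) / 0.823399 = (-0.253288 + 0.446955) / 0.823399 = 0.235204
d₂ = d₁ − σ√T = 0.235204 − 0.823399 = -0.588195
e^{−rT} = e^{−0.0423·2.5523} = 0.897661
N(−d₁) = 0.407025,  N(−d₂) = 0.721799
Put price V = K·e^{−rT}·N(−d₂) − S·N(−d₁) = 118.752856 − 57.907471 = 60.845385
φ(d₁) = (1/√(2π))·e^{−d₁²/2} = 0.388059
ν = S·φ(d₁)·√T = 88.201600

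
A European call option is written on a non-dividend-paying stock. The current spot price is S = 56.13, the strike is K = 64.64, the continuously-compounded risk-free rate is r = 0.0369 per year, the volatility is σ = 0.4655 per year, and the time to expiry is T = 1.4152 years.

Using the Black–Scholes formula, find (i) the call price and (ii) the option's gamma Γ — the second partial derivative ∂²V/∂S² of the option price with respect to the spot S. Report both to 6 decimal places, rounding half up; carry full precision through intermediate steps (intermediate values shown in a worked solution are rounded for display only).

σ√T = 0.4655·√1.4152 = 0.553769
d₁ = (ln(S/K) + (r+σ²/2)T) / (σ√T) = (ln(56.13/64.64) + (0.0369+0.4655²/2)·1.4152) / 0.553769 = (-0.141163 + 0.205551) / 0.553769 = 0.116272
d₂ = d₁ − σ√T = 0.116272 − 0.553769 = -0.437497
e^{−rT} = e^{−0.0369·1.4152} = 0.949119
N(d₁) = 0.546282,  N(d₂) = 0.330876
Call price V = S·N(d₁) − K·e^{−rT}·N(d₂) = 30.662785 − 20.299568 = 10.363217
φ(d₁) = (1/√(2π))·e^{−d₁²/2} = 0.396255
Γ = φ(d₁) / (S·σ·√T) = 0.012748

price = 10.363217
Γ = 0.012748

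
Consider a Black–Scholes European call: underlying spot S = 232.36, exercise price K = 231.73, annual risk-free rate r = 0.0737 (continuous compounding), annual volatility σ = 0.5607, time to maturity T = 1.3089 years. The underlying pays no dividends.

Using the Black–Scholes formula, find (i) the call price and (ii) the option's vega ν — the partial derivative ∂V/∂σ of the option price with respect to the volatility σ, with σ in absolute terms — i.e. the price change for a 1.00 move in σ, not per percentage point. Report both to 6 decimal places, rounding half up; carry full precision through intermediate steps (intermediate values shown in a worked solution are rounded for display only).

σ√T = 0.5607·√1.3089 = 0.641481
d₁ = (ln(S/K) + (r+σ²/2)T) / (σ√T) = (ln(232.36/231.73) + (0.0737+0.5607²/2)·1.3089) / 0.641481 = (0.002715 + 0.302215) / 0.641481 = 0.475353
d₂ = d₁ − σ√T = 0.475353 − 0.641481 = -0.166128
e^{−rT} = e^{−0.0737·1.3089} = 0.908041
N(d₁) = 0.682732,  N(d₂) = 0.434028
Call price V = S·N(d₁) − K·e^{−rT}·N(d₂) = 158.639671 − 91.328319 = 67.311352
φ(d₁) = (1/√(2π))·e^{−d₁²/2} = 0.356323
ν = S·φ(d₁)·√T = 94.723556

price = 67.311352
ν = 94.723556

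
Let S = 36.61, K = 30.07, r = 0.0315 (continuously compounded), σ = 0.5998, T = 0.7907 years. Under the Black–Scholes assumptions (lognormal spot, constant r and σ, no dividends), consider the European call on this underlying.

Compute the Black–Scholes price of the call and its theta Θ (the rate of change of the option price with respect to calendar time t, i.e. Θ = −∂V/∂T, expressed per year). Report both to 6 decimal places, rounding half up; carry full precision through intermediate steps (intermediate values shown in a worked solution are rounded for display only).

σ√T = 0.5998·√0.7907 = 0.533350
d₁ = (ln(S/K) + (r+σ²/2)T) / (σ√T) = (ln(36.61/30.07) + (0.0315+0.5998²/2)·0.7907) / 0.533350 = (0.196793 + 0.167138) / 0.533350 = 0.682350
d₂ = d₁ − σ√T = 0.682350 − 0.533350 = 0.149000
e^{−rT} = e^{−0.0315·0.7907} = 0.975401
N(d₁) = 0.752491,  N(d₂) = 0.559223
Call price V = S·N(d₁) − K·e^{−rT}·N(d₂) = 27.548706 − 16.402185 = 11.146521
φ(d₁) = (1/√(2π))·e^{−d₁²/2} = 0.316086
Θ = −S·φ(d₁)·σ/(2√T) − r·K·e^{−rT}·N(d₂) = −3.902799 − 0.516669 = -4.419468

price = 11.146521
Θ = -4.419468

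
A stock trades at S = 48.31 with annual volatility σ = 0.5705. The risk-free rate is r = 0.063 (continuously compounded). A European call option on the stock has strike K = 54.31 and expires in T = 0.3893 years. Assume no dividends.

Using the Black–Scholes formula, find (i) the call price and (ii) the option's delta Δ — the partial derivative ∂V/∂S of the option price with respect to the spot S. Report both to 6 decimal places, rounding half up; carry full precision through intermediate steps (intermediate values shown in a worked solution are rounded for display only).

σ√T = 0.5705·√0.3893 = 0.355957
d₁ = (ln(S/K) + (r+σ²/2)T) / (σ√T) = (ln(48.31/54.31) + (0.063+0.5705²/2)·0.3893) / 0.355957 = (-0.117070 + 0.087879) / 0.355957 = -0.082007
d₂ = d₁ − σ√T = -0.082007 − 0.355957 = -0.437965
e^{−rT} = e^{−0.063·0.3893} = 0.975772
N(d₁) = 0.467320,  N(d₂) = 0.330706
Call price V = S·N(d₁) − K·e^{−rT}·N(d₂) = 22.576250 − 17.525498 = 5.050752
Δ = N(d₁) = 0.467320

price = 5.050752
Δ = 0.467320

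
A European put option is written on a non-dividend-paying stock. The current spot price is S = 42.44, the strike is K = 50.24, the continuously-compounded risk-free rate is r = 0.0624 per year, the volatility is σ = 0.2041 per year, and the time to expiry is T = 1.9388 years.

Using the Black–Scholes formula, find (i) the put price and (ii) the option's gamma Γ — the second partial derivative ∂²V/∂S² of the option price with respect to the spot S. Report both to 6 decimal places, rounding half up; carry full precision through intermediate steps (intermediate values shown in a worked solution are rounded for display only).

price = 6.019025
Γ = 0.033066

σ√T = 0.2041·√1.9388 = 0.284190
d₁ = (ln(S/K) + (r+σ²/2)T) / (σ√T) = (ln(42.44/50.24) + (0.0624+0.2041²/2)·1.9388) / 0.284190 = (-0.168720 + 0.161363) / 0.284190 = -0.025887
d₂ = d₁ − σ√T = -0.025887 − 0.284190 = -0.310078
e^{−rT} = e^{−0.0624·1.9388} = 0.886051
N(−d₁) = 0.510326,  N(−d₂) = 0.621749
Put price V = K·e^{−rT}·N(−d₂) − S·N(−d₁) = 27.677280 − 21.658255 = 6.019025
φ(d₁) = (1/√(2π))·e^{−d₁²/2} = 0.398809
Γ = φ(d₁) / (S·σ·√T) = 0.033066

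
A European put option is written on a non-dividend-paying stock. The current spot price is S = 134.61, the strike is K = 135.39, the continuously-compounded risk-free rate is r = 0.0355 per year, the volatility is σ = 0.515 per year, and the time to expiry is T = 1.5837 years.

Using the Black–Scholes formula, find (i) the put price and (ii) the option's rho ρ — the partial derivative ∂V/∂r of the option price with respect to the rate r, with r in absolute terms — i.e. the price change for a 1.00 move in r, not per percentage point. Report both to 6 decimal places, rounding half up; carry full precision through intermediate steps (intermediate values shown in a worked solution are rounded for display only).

σ√T = 0.515·√1.5837 = 0.648102
d₁ = (ln(S/K) + (r+σ²/2)T) / (σ√T) = (ln(134.61/135.39) + (0.0355+0.515²/2)·1.5837) / 0.648102 = (-0.005778 + 0.266240) / 0.648102 = 0.401884
d₂ = d₁ − σ√T = 0.401884 − 0.648102 = -0.246219
e^{−rT} = e^{−0.0355·1.5837} = 0.945330
N(−d₁) = 0.343885,  N(−d₂) = 0.597243
Put price V = K·e^{−rT}·N(−d₂) − S·N(−d₁) = 76.440123 − 46.290323 = 30.149801
ρ = −K·T·e^{−rT}·N(−d₂) = -121.058224

price = 30.149801
ρ = -121.058224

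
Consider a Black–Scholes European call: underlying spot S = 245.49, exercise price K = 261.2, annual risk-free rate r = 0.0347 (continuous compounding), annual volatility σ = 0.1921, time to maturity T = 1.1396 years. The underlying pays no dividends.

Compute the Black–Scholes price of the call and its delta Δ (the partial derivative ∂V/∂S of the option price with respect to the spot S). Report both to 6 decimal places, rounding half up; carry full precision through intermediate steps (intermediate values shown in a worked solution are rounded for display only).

price = 17.606722
Δ = 0.497162

σ√T = 0.1921·√1.1396 = 0.205071
d₁ = (ln(S/K) + (r+σ²/2)T) / (σ√T) = (ln(245.49/261.2) + (0.0347+0.1921²/2)·1.1396) / 0.205071 = (-0.062030 + 0.060571) / 0.205071 = -0.007115
d₂ = d₁ − σ√T = -0.007115 − 0.205071 = -0.212186
e^{−rT} = e^{−0.0347·1.1396} = 0.961228
N(d₁) = 0.497162,  N(d₂) = 0.415981
Call price V = S·N(d₁) − K·e^{−rT}·N(d₂) = 122.048192 − 104.441471 = 17.606722
Δ = N(d₁) = 0.497162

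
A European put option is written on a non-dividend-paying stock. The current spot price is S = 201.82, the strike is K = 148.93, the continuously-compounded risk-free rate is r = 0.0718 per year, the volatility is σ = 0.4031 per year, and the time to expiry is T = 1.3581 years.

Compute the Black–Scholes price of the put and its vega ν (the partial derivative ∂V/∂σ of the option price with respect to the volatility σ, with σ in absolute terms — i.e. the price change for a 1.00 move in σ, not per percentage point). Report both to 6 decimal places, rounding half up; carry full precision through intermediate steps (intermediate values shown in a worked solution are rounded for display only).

price = 8.322086
ν = 51.837162

σ√T = 0.4031·√1.3581 = 0.469763
d₁ = (ln(S/K) + (r+σ²/2)T) / (σ√T) = (ln(201.82/148.93) + (0.0718+0.4031²/2)·1.3581) / 0.469763 = (0.303900 + 0.207850) / 0.469763 = 1.089379
d₂ = d₁ − σ√T = 1.089379 − 0.469763 = 0.619617
e^{−rT} = e^{−0.0718·1.3581} = 0.907092
N(−d₁) = 0.137993,  N(−d₂) = 0.267755
Put price V = K·e^{−rT}·N(−d₂) − S·N(−d₁) = 36.171896 − 27.849810 = 8.322086
φ(d₁) = (1/√(2π))·e^{−d₁²/2} = 0.220400
ν = S·φ(d₁)·√T = 51.837162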